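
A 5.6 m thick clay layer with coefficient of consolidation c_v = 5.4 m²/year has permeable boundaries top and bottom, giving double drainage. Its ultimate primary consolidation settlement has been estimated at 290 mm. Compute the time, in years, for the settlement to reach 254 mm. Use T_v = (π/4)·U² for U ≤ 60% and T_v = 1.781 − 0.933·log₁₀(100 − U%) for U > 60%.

Drainage path length: H_d = H/2 = 2.8 m (double drainage).
U = S(t)/S_ult = 254/290 = 0.8759.
U > 60%: T_v = 1.781 − 0.933·log₁₀(100 − 87.586) = 0.76039.
t = T_v·H_d²/c_v = 0.76039×2.8²/5.4 = 1.104 years.

t ≈ 1.1 years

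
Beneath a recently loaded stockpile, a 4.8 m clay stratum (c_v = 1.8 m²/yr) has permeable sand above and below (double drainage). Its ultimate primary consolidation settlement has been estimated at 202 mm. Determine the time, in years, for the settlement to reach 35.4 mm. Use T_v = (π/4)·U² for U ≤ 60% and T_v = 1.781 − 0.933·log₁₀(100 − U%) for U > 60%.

Drainage path length: H_d = H/2 = 2.4 m (double drainage).
U = S(t)/S_ult = 35.4/202 = 0.1752.
U ≤ 60%: T_v = (π/4)·U² = (π/4)×0.17525² = 0.024121.
t = T_v·H_d²/c_v = 0.024121×2.4²/1.8 = 0.07719 years.

t ≈ 0.0772 years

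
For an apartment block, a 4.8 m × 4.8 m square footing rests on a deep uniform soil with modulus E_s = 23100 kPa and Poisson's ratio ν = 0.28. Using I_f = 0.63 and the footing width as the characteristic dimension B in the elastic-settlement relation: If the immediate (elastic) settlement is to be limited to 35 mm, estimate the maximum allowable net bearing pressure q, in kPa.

S_e = q·B·(1−ν²)/E_s · I_f  ⇒  q = S_e·E_s / (B·(1−ν²)·I_f).
q = 0.035 × 23100 / (4.8 × 0.9216 × 0.63) = 290.1 kPa

q ≈ 290 kPa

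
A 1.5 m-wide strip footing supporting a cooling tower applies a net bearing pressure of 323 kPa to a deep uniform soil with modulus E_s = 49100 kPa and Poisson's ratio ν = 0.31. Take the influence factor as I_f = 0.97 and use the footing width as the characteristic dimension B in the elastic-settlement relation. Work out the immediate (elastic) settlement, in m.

S_e ≈ 0.00865 m

Immediate (elastic) settlement: S_e = q·B·(1−ν²)/E_s · I_f.
S_e = 323 × 1.5 × (1 − 0.31²) / 49100 × 0.97
    = 323 × 1.5 × 0.9039 / 49100 × 0.97
    = 0.008652 m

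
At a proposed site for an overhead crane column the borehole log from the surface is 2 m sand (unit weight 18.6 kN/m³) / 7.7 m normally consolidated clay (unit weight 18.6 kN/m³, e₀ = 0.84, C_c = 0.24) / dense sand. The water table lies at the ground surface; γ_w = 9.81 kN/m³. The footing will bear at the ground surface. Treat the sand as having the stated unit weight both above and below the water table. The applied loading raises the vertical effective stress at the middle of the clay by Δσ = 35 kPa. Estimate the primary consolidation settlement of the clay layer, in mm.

Mid-depth of clay below the ground surface: z = 2 + 7.7/2 = 5.85 m.
Total vertical stress at mid-clay: σ_v = 18.6×2 + 18.6×3.85 = 108.81 kPa.
Pore pressure: u = 9.81×(5.85 − 0) = 57.389 kPa.
Initial effective stress: σ'_0 = σ_v − u = 108.81 − 57.389 = 51.421 kPa.
Final effective stress: σ'_f = σ'_0 + Δσ = 51.421 + 35 = 86.421 kPa.
Normally consolidated clay, so the full stress increment lies on the virgin compression line:
S_c = C_c·H/(1+e₀)·log₁₀(σ'_f/σ'_0) = 0.24×7.7/(1+0.84)×log₁₀(86.421/51.421)
    = 1.0043 × 0.22548 = 0.2264 m

S_c ≈ 226 mm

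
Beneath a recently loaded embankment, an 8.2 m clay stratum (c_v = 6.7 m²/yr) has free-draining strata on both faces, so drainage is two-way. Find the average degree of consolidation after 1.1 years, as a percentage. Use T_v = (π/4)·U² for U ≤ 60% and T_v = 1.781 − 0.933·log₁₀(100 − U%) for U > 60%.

Drainage path length: H_d = H/2 = 4.1 m (double drainage).
T_v = c_v·t/H_d² = 6.7×1.1/4.1² = 0.43843.
T_v = 0.43843 corresponds to the U > 60% branch:
U = 1 − 10^((1.781 − T_v)/0.933)/100 = 0.7252

U ≈ 72.5 %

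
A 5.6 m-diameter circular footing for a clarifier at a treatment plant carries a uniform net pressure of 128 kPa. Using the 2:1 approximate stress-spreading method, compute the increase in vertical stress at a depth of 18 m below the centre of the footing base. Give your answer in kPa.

Δσ_z ≈ 7.21 kPa

By the 2:1 method the load spreads at 1 horizontal : 2 vertical, so at depth z the loaded area has grown by z in each plan dimension:
Δσ ≈ qD²/(D+z)² = 128×5.6²/(5.6+18)² = 7.2071 kPa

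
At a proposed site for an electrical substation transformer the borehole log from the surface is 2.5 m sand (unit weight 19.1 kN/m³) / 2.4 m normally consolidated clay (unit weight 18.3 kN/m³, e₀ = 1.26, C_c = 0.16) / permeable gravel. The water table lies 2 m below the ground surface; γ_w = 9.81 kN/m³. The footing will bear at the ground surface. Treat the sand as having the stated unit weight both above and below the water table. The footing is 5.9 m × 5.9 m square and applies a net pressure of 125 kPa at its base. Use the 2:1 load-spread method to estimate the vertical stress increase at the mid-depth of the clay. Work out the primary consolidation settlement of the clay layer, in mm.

S_c ≈ 47 mm

Mid-depth of clay below the ground surface: z = 2.5 + 2.4/2 = 3.7 m.
Total vertical stress at mid-clay: σ_v = 19.1×2.5 + 18.3×1.2 = 69.71 kPa.
Pore pressure: u = 9.81×(3.7 − 2) = 16.677 kPa.
Initial effective stress: σ'_0 = σ_v − u = 69.71 − 16.677 = 53.033 kPa.
Stress increase at mid-clay by the 2:1 spreading method:
Δσ = qBL/((B+z)(L+z)) = 125×5.9×5.9/((5.9+3.7)(5.9+3.7)) = 47.214 kPa
Final effective stress: σ'_f = σ'_0 + Δσ = 53.033 + 47.214 = 100.25 kPa.
Normally consolidated clay, so the full stress increment lies on the virgin compression line:
S_c = C_c·H/(1+e₀)·log₁₀(σ'_f/σ'_0) = 0.16×2.4/(1+1.26)×log₁₀(100.25/53.033)
    = 0.16991 × 0.27654 = 0.04699 m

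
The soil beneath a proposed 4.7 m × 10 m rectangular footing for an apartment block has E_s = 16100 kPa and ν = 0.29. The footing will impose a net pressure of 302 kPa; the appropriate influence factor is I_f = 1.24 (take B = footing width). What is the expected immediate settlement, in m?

S_e ≈ 0.1 m

Immediate (elastic) settlement: S_e = q·B·(1−ν²)/E_s · I_f.
S_e = 302 × 4.7 × (1 − 0.29²) / 16100 × 1.24
    = 302 × 4.7 × 0.9159 / 16100 × 1.24
    = 0.1001 m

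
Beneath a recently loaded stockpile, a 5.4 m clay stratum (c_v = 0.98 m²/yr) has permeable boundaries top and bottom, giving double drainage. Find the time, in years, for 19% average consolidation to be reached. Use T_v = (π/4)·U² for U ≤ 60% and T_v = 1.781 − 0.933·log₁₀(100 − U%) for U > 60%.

Drainage path length: H_d = H/2 = 2.7 m (double drainage).
U ≤ 60%: T_v = (π/4)·U² = (π/4)×0.19² = 0.028353.
t = T_v·H_d²/c_v = 0.028353×2.7²/0.98 = 0.2109 years.

t ≈ 0.211 years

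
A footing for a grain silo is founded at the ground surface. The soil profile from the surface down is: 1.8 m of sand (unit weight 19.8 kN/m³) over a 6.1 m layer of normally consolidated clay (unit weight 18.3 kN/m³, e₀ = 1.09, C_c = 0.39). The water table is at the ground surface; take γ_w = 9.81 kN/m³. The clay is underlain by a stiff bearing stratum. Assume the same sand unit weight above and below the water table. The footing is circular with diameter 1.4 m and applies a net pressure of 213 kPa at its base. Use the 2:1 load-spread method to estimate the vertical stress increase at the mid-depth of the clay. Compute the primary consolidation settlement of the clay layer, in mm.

S_c ≈ 108 mm

Mid-depth of clay below the ground surface: z = 1.8 + 6.1/2 = 4.85 m.
Total vertical stress at mid-clay: σ_v = 19.8×1.8 + 18.3×3.05 = 91.455 kPa.
Pore pressure: u = 9.81×(4.85 − 0) = 47.578 kPa.
Initial effective stress: σ'_0 = σ_v − u = 91.455 − 47.578 = 43.877 kPa.
Stress increase at mid-clay by the 2:1 spreading method:
Δσ ≈ qD²/(D+z)² = 213×1.4²/(1.4+4.85)² = 10.687 kPa
Final effective stress: σ'_f = σ'_0 + Δσ = 43.877 + 10.687 = 54.564 kPa.
Normally consolidated clay, so the full stress increment lies on the virgin compression line:
S_c = C_c·H/(1+e₀)·log₁₀(σ'_f/σ'_0) = 0.39×6.1/(1+1.09)×log₁₀(54.564/43.877)
    = 1.1383 × 0.094669 = 0.1078 m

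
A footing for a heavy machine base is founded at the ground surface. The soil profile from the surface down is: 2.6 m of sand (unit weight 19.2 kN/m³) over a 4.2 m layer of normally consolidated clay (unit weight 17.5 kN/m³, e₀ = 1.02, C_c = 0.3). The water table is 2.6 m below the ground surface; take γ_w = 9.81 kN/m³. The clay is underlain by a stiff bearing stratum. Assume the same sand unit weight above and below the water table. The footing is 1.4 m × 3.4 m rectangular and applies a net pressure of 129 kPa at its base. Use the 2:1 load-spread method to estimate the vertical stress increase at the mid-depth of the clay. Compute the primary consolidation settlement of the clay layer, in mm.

S_c ≈ 46.7 mm

Mid-depth of clay below the ground surface: z = 2.6 + 4.2/2 = 4.7 m.
Total vertical stress at mid-clay: σ_v = 19.2×2.6 + 17.5×2.1 = 86.67 kPa.
Pore pressure: u = 9.81×(4.7 − 2.6) = 20.601 kPa.
Initial effective stress: σ'_0 = σ_v − u = 86.67 − 20.601 = 66.069 kPa.
Stress increase at mid-clay by the 2:1 spreading method:
Δσ = qBL/((B+z)(L+z)) = 129×1.4×3.4/((1.4+4.7)(3.4+4.7)) = 12.427 kPa
Final effective stress: σ'_f = σ'_0 + Δσ = 66.069 + 12.427 = 78.496 kPa.
Normally consolidated clay, so the full stress increment lies on the virgin compression line:
S_c = C_c·H/(1+e₀)·log₁₀(σ'_f/σ'_0) = 0.3×4.2/(1+1.02)×log₁₀(78.496/66.069)
    = 0.62376 × 0.07485 = 0.04669 m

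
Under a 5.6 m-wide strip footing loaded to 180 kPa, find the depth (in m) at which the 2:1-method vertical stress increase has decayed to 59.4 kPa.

2:1 spreading — at depth z the loaded area has grown by z in each plan dimension:
qB/(B+z) = Δσ_z ⇒ z = qB/Δσ_z − B = 180×5.6/59.4 − 5.6 = 11.37 m

z ≈ 11.4 m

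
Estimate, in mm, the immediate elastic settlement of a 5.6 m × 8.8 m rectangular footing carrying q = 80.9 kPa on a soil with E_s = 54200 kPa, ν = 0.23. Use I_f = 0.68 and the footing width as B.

Immediate (elastic) settlement: S_e = q·B·(1−ν²)/E_s · I_f.
S_e = 80.9 × 5.6 × (1 − 0.23²) / 54200 × 0.68
    = 80.9 × 5.6 × 0.9471 / 54200 × 0.68
    = 0.005383 m = 5.383 mm

S_e ≈ 5.38 mm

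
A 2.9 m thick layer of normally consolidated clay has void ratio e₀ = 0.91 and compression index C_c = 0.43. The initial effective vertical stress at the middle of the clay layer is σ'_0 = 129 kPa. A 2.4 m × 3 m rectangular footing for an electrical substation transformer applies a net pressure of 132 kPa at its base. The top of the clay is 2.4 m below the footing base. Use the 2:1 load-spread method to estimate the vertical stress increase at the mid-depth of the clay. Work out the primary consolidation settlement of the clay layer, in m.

Mid-depth of clay below the footing base: z = 2.4 + 2.9/2 = 3.85 m.
Stress increase at mid-clay by the 2:1 spreading method:
Δσ = qBL/((B+z)(L+z)) = 132×2.4×3/((2.4+3.85)(3+3.85)) = 22.199 kPa
Final effective stress: σ'_f = σ'_0 + Δσ = 129 + 22.199 = 151.2 kPa.
Normally consolidated clay, so the full stress increment lies on the virgin compression line:
S_c = C_c·H/(1+e₀)·log₁₀(σ'_f/σ'_0) = 0.43×2.9/(1+0.91)×log₁₀(151.2/129)
    = 0.65288 × 0.068962 = 0.04502 m

S_c ≈ 0.045 m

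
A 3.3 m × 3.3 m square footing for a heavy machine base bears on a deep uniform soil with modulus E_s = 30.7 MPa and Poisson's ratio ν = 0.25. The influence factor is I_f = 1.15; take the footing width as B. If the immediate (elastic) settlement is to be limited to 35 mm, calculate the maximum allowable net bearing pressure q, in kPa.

q ≈ 302 kPa

E_s = 30.7 MPa = 30700 kPa.
S_e = q·B·(1−ν²)/E_s · I_f  ⇒  q = S_e·E_s / (B·(1−ν²)·I_f).
q = 0.035 × 30700 / (3.3 × 0.9375 × 1.15) = 302 kPa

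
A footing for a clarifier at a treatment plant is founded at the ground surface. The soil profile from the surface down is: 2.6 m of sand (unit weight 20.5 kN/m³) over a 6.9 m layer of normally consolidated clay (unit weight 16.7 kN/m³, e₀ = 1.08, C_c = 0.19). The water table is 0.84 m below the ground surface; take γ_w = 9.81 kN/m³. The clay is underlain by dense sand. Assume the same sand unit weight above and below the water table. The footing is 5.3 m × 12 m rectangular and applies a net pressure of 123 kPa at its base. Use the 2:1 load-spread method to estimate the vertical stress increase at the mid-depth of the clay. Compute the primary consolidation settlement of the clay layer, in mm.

S_c ≈ 135 mm

Mid-depth of clay below the ground surface: z = 2.6 + 6.9/2 = 6.05 m.
Total vertical stress at mid-clay: σ_v = 20.5×2.6 + 16.7×3.45 = 110.92 kPa.
Pore pressure: u = 9.81×(6.05 − 0.84) = 51.11 kPa.
Initial effective stress: σ'_0 = σ_v − u = 110.92 − 51.11 = 59.81 kPa.
Stress increase at mid-clay by the 2:1 spreading method:
Δσ = qBL/((B+z)(L+z)) = 123×5.3×12/((5.3+6.05)(12+6.05)) = 38.185 kPa
Final effective stress: σ'_f = σ'_0 + Δσ = 59.81 + 38.185 = 97.995 kPa.
Normally consolidated clay, so the full stress increment lies on the virgin compression line:
S_c = C_c·H/(1+e₀)·log₁₀(σ'_f/σ'_0) = 0.19×6.9/(1+1.08)×log₁₀(97.995/59.81)
    = 0.63029 × 0.21443 = 0.1352 m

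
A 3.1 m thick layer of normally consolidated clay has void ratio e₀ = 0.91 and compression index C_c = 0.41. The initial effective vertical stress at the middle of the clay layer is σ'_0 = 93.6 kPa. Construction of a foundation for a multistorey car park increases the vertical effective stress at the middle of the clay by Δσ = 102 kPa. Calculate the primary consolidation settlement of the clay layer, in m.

Final effective stress: σ'_f = σ'_0 + Δσ = 93.6 + 102 = 195.6 kPa.
Normally consolidated clay, so the full stress increment lies on the virgin compression line:
S_c = C_c·H/(1+e₀)·log₁₀(σ'_f/σ'_0) = 0.41×3.1/(1+0.91)×log₁₀(195.6/93.6)
    = 0.66545 × 0.32009 = 0.213 m

S_c ≈ 0.213 m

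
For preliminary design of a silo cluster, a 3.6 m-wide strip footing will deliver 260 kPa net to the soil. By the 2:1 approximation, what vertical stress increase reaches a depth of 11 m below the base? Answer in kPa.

By the 2:1 method the load spreads at 1 horizontal : 2 vertical, so at depth z the loaded area has grown by z in each plan dimension:
Δσ = qB/(B+z) = 260×3.6/(3.6+11) = 64.11 kPa

Δσ_z ≈ 64.1 kPa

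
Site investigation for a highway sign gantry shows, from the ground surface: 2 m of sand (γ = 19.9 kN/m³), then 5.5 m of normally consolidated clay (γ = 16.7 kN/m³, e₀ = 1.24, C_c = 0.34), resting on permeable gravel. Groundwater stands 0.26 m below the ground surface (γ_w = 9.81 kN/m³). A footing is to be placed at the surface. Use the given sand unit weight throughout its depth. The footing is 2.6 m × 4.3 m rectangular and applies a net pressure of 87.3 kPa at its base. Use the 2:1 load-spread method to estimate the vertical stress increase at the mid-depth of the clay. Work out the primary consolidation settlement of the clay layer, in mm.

Mid-depth of clay below the ground surface: z = 2 + 5.5/2 = 4.75 m.
Total vertical stress at mid-clay: σ_v = 19.9×2 + 16.7×2.75 = 85.725 kPa.
Pore pressure: u = 9.81×(4.75 − 0.26) = 44.047 kPa.
Initial effective stress: σ'_0 = σ_v − u = 85.725 − 44.047 = 41.678 kPa.
Stress increase at mid-clay by the 2:1 spreading method:
Δσ = qBL/((B+z)(L+z)) = 87.3×2.6×4.3/((2.6+4.75)(4.3+4.75)) = 14.673 kPa
Final effective stress: σ'_f = σ'_0 + Δσ = 41.678 + 14.673 = 56.351 kPa.
Normally consolidated clay, so the full stress increment lies on the virgin compression line:
S_c = C_c·H/(1+e₀)·log₁₀(σ'_f/σ'_0) = 0.34×5.5/(1+1.24)×log₁₀(56.351/41.678)
    = 0.83482 × 0.13099 = 0.1094 m

S_c ≈ 109 mm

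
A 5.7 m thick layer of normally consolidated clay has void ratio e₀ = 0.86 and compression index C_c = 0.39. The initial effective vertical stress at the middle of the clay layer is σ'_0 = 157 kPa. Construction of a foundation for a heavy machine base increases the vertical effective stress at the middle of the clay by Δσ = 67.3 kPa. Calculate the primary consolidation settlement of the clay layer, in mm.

Final effective stress: σ'_f = σ'_0 + Δσ = 157 + 67.3 = 224.3 kPa.
Normally consolidated clay, so the full stress increment lies on the virgin compression line:
S_c = C_c·H/(1+e₀)·log₁₀(σ'_f/σ'_0) = 0.39×5.7/(1+0.86)×log₁₀(224.3/157)
    = 1.1952 × 0.15493 = 0.1852 m

S_c ≈ 185 mm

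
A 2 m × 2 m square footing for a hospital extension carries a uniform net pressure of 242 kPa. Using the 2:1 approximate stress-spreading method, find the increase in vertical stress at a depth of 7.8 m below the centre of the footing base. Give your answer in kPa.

By the 2:1 method the load spreads at 1 horizontal : 2 vertical, so at depth z the loaded area has grown by z in each plan dimension:
Δσ = qBL/((B+z)(L+z)) = 242×2×2/((2+7.8)(2+7.8)) = 10.079 kPa

Δσ_z ≈ 10.1 kPa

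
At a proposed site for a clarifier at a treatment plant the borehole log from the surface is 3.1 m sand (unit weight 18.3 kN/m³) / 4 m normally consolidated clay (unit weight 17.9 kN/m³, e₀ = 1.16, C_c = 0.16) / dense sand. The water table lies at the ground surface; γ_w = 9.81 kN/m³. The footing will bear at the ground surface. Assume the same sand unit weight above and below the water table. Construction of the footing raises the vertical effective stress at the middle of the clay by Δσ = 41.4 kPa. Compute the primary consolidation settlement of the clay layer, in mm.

S_c ≈ 87.5 mm

Mid-depth of clay below the ground surface: z = 3.1 + 4/2 = 5.1 m.
Total vertical stress at mid-clay: σ_v = 18.3×3.1 + 17.9×2 = 92.53 kPa.
Pore pressure: u = 9.81×(5.1 − 0) = 50.031 kPa.
Initial effective stress: σ'_0 = σ_v − u = 92.53 − 50.031 = 42.499 kPa.
Final effective stress: σ'_f = σ'_0 + Δσ = 42.499 + 41.4 = 83.899 kPa.
Normally consolidated clay, so the full stress increment lies on the virgin compression line:
S_c = C_c·H/(1+e₀)·log₁₀(σ'_f/σ'_0) = 0.16×4/(1+1.16)×log₁₀(83.899/42.499)
    = 0.2963 × 0.29538 = 0.08752 m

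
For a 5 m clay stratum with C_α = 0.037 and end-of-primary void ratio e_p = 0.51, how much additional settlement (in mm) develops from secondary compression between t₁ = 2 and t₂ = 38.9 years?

S_s ≈ 158 mm

Secondary compression: S_s = C_α·H/(1+e_p)·log₁₀(t₂/t₁)
S_s = 0.037×5/(1+0.51)×log₁₀(38.9/2)
    = 0.1225 × 1.289 = 0.1579 m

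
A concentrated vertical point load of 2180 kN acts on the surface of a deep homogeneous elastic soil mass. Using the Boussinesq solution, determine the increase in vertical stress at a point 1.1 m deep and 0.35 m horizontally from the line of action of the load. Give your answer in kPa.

Boussinesq vertical stress below a point load on an elastic half-space:
Δσ_z = 3P/(2πz²) · [1 + (r/z)²]^(−5/2)
r/z = 0.35/1.1 = 0.31818; [1+(r/z)²]^(−5/2) = 0.78577.
Δσ_z = 3×2180/(2π×1.1²) × 0.78577 = 860.23 × 0.78577 = 675.9 kPa

Δσ_z ≈ 676 kPa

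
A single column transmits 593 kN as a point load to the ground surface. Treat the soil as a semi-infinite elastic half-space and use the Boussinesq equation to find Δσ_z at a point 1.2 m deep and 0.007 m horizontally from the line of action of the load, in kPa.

Boussinesq vertical stress below a point load on an elastic half-space:
Δσ_z = 3P/(2πz²) · [1 + (r/z)²]^(−5/2)
r/z = 0.007/1.2 = 0.0058333; [1+(r/z)²]^(−5/2) = 0.99991.
Δσ_z = 3×593/(2π×1.2²) × 0.99991 = 196.62 × 0.99991 = 196.6 kPa

Δσ_z ≈ 197 kPa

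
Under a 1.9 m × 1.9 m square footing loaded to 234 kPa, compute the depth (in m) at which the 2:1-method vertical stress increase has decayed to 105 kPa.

2:1 spreading — at depth z the loaded area has grown by z in each plan dimension:
qB²/(B+z)² = Δσ_z ⇒ z = B(√(q/Δσ_z) − 1) = 1.9×(√(234/105) − 1) = 0.9364 m

z ≈ 0.936 m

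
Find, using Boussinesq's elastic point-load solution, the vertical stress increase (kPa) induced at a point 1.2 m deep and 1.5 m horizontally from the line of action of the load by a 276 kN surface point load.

Boussinesq vertical stress below a point load on an elastic half-space:
Δσ_z = 3P/(2πz²) · [1 + (r/z)²]^(−5/2)
r/z = 1.5/1.2 = 1.25; [1+(r/z)²]^(−5/2) = 0.095135.
Δσ_z = 3×276/(2π×1.2²) × 0.095135 = 91.514 × 0.095135 = 8.706 kPa

Δσ_z ≈ 8.71 kPa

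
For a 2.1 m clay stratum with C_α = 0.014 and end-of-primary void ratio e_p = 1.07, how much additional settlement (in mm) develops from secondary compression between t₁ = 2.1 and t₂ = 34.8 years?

S_s ≈ 17.3 mm

Secondary compression: S_s = C_α·H/(1+e_p)·log₁₀(t₂/t₁)
S_s = 0.014×2.1/(1+1.07)×log₁₀(34.8/2.1)
    = 0.0142 × 1.219 = 0.01732 m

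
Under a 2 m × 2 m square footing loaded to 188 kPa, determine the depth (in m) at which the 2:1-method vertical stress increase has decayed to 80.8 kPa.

z ≈ 1.05 m

2:1 spreading — at depth z the loaded area has grown by z in each plan dimension:
qB²/(B+z)² = Δσ_z ⇒ z = B(√(q/Δσ_z) − 1) = 2×(√(188/80.8) − 1) = 1.051 m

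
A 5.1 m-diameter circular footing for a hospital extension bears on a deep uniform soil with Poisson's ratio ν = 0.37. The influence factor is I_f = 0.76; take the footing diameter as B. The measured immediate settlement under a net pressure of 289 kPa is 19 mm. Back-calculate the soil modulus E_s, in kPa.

E_s ≈ 50900 kPa

S_e = q·B·(1−ν²)/E_s · I_f  ⇒  E_s = q·B·(1−ν²)·I_f / S_e.
E_s = 289 × 5.1 × 0.8631 × 0.76 / 0.019 = 50880 kPa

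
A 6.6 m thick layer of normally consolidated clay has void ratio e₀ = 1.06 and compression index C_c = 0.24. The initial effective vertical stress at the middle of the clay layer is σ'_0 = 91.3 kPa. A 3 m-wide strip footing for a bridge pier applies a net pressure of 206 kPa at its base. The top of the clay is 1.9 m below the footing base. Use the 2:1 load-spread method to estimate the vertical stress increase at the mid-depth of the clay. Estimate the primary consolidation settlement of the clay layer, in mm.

Mid-depth of clay below the footing base: z = 1.9 + 6.6/2 = 5.2 m.
Stress increase at mid-clay by the 2:1 spreading method:
Δσ = qB/(B+z) = 206×3/(3+5.2) = 75.366 kPa
Final effective stress: σ'_f = σ'_0 + Δσ = 91.3 + 75.366 = 166.67 kPa.
Normally consolidated clay, so the full stress increment lies on the virgin compression line:
S_c = C_c·H/(1+e₀)·log₁₀(σ'_f/σ'_0) = 0.24×6.6/(1+1.06)×log₁₀(166.67/91.3)
    = 0.76893 × 0.26139 = 0.201 m

S_c ≈ 201 mm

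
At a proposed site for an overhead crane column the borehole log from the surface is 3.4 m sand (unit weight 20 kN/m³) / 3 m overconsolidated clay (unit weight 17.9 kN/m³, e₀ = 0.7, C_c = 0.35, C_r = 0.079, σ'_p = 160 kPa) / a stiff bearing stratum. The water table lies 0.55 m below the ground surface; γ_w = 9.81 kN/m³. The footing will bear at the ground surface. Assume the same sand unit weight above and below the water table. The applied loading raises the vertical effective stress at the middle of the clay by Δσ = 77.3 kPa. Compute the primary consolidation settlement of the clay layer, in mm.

Mid-depth of clay below the ground surface: z = 3.4 + 3/2 = 4.9 m.
Total vertical stress at mid-clay: σ_v = 20×3.4 + 17.9×1.5 = 94.85 kPa.
Pore pressure: u = 9.81×(4.9 − 0.55) = 42.673 kPa.
Initial effective stress: σ'_0 = σ_v − u = 94.85 − 42.673 = 52.177 kPa.
Final effective stress: σ'_f = 52.177 + 77.3 = 129.48 kPa.
σ'_f = 129.48 ≤ σ'_p = 160 kPa, so the clay remains overconsolidated and only the recompression index applies:
S_c = C_r·H/(1+e₀)·log₁₀(σ'_f/σ'_0) = 0.079×3/1.7×log₁₀(129.48/52.177)
    = 0.13941 × 0.39472 = 0.05503 m

S_c ≈ 55 mm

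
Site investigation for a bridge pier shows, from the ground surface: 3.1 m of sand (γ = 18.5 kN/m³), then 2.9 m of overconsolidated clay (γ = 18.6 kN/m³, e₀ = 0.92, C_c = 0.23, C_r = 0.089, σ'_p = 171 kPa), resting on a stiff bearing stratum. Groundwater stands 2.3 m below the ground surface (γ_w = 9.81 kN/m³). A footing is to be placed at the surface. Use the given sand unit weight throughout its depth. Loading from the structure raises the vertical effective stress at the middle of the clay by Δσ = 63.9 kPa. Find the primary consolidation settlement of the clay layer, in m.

S_c ≈ 0.0412 m

Mid-depth of clay below the ground surface: z = 3.1 + 2.9/2 = 4.55 m.
Total vertical stress at mid-clay: σ_v = 18.5×3.1 + 18.6×1.45 = 84.32 kPa.
Pore pressure: u = 9.81×(4.55 − 2.3) = 22.073 kPa.
Initial effective stress: σ'_0 = σ_v − u = 84.32 − 22.073 = 62.247 kPa.
Final effective stress: σ'_f = 62.247 + 63.9 = 126.15 kPa.
σ'_f = 126.15 ≤ σ'_p = 171 kPa, so the clay remains overconsolidated and only the recompression index applies:
S_c = C_r·H/(1+e₀)·log₁₀(σ'_f/σ'_0) = 0.089×2.9/1.92×log₁₀(126.15/62.247)
    = 0.13443 × 0.30677 = 0.04124 m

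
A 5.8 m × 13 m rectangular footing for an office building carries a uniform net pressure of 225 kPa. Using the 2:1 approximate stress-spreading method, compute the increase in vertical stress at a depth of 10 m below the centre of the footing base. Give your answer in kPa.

By the 2:1 method the load spreads at 1 horizontal : 2 vertical, so at depth z the loaded area has grown by z in each plan dimension:
Δσ = qBL/((B+z)(L+z)) = 225×5.8×13/((5.8+10)(13+10)) = 46.684 kPa

Δσ_z ≈ 46.7 kPa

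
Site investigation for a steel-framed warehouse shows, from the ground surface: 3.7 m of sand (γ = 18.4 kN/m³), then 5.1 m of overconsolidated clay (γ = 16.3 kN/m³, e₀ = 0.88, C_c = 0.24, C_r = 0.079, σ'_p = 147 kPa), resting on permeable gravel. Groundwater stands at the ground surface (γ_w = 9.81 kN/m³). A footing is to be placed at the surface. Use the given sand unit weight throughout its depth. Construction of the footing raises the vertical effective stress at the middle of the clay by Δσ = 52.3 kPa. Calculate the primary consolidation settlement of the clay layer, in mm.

S_c ≈ 68.3 mm

Mid-depth of clay below the ground surface: z = 3.7 + 5.1/2 = 6.25 m.
Total vertical stress at mid-clay: σ_v = 18.4×3.7 + 16.3×2.55 = 109.64 kPa.
Pore pressure: u = 9.81×(6.25 − 0) = 61.312 kPa.
Initial effective stress: σ'_0 = σ_v − u = 109.64 − 61.312 = 48.328 kPa.
Final effective stress: σ'_f = 48.328 + 52.3 = 100.63 kPa.
σ'_f = 100.63 ≤ σ'_p = 147 kPa, so the clay remains overconsolidated and only the recompression index applies:
S_c = C_r·H/(1+e₀)·log₁₀(σ'_f/σ'_0) = 0.079×5.1/1.88×log₁₀(100.63/48.328)
    = 0.21431 × 0.31853 = 0.06826 m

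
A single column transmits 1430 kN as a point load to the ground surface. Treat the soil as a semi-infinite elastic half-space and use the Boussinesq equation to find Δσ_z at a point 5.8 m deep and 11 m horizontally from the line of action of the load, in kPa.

Boussinesq vertical stress below a point load on an elastic half-space:
Δσ_z = 3P/(2πz²) · [1 + (r/z)²]^(−5/2)
r/z = 11/5.8 = 1.8966; [1+(r/z)²]^(−5/2) = 0.022072.
Δσ_z = 3×1430/(2π×5.8²) × 0.022072 = 20.297 × 0.022072 = 0.448 kPa

Δσ_z ≈ 0.448 kPa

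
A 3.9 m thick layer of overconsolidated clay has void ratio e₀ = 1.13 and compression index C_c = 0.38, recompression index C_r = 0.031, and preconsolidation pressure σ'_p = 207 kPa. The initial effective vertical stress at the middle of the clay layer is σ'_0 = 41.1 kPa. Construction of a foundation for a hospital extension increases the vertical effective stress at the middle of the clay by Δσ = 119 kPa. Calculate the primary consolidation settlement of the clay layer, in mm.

S_c ≈ 33.5 mm

Final effective stress: σ'_f = 41.1 + 119 = 160.1 kPa.
σ'_f = 160.1 ≤ σ'_p = 207 kPa, so the clay remains overconsolidated and only the recompression index applies:
S_c = C_r·H/(1+e₀)·log₁₀(σ'_f/σ'_0) = 0.031×3.9/2.13×log₁₀(160.1/41.1)
    = 0.056761 × 0.59055 = 0.03352 m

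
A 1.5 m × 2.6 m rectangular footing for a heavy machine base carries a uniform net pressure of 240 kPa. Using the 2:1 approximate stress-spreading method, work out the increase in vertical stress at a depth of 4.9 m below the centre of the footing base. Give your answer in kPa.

By the 2:1 method the load spreads at 1 horizontal : 2 vertical, so at depth z the loaded area has grown by z in each plan dimension:
Δσ = qBL/((B+z)(L+z)) = 240×1.5×2.6/((1.5+4.9)(2.6+4.9)) = 19.5 kPa

Δσ_z ≈ 19.5 kPa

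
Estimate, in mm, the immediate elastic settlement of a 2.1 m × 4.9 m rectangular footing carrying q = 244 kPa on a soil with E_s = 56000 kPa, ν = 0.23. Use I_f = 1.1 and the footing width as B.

S_e ≈ 9.53 mm

Immediate (elastic) settlement: S_e = q·B·(1−ν²)/E_s · I_f.
S_e = 244 × 2.1 × (1 − 0.23²) / 56000 × 1.1
    = 244 × 2.1 × 0.9471 / 56000 × 1.1
    = 0.009533 m = 9.533 mm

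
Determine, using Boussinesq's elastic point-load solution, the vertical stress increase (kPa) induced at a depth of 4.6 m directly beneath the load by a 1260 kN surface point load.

Boussinesq vertical stress below a point load on an elastic half-space:
Δσ_z = 3P/(2πz²) · [1 + (r/z)²]^(−5/2)
r/z = 0/4.6 = 0; [1+(r/z)²]^(−5/2) = 1.
Δσ_z = 3×1260/(2π×4.6²) × 1 = 28.431 × 1 = 28.43 kPa

Δσ_z ≈ 28.4 kPa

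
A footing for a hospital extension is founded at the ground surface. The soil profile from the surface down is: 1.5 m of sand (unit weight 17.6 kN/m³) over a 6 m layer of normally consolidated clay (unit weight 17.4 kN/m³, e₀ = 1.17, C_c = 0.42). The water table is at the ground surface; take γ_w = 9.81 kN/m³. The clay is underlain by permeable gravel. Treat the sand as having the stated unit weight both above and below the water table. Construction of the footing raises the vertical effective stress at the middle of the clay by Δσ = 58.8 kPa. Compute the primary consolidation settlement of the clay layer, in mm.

S_c ≈ 502 mm

Mid-depth of clay below the ground surface: z = 1.5 + 6/2 = 4.5 m.
Total vertical stress at mid-clay: σ_v = 17.6×1.5 + 17.4×3 = 78.6 kPa.
Pore pressure: u = 9.81×(4.5 − 0) = 44.145 kPa.
Initial effective stress: σ'_0 = σ_v − u = 78.6 − 44.145 = 34.455 kPa.
Final effective stress: σ'_f = σ'_0 + Δσ = 34.455 + 58.8 = 93.255 kPa.
Normally consolidated clay, so the full stress increment lies on the virgin compression line:
S_c = C_c·H/(1+e₀)·log₁₀(σ'_f/σ'_0) = 0.42×6/(1+1.17)×log₁₀(93.255/34.455)
    = 1.1613 × 0.43242 = 0.5022 m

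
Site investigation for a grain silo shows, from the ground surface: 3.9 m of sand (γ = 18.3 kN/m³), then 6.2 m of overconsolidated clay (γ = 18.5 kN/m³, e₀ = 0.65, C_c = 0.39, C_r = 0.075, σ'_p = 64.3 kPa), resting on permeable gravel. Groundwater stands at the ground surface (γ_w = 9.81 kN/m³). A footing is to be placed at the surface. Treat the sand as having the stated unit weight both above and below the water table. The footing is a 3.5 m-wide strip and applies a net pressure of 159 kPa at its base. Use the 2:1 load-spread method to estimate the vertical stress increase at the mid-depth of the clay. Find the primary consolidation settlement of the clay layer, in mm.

Mid-depth of clay below the ground surface: z = 3.9 + 6.2/2 = 7 m.
Total vertical stress at mid-clay: σ_v = 18.3×3.9 + 18.5×3.1 = 128.72 kPa.
Pore pressure: u = 9.81×(7 − 0) = 68.67 kPa.
Initial effective stress: σ'_0 = σ_v − u = 128.72 − 68.67 = 60.05 kPa.
Stress increase at mid-clay by the 2:1 spreading method:
Δσ = qB/(B+z) = 159×3.5/(3.5+7) = 53 kPa
Final effective stress: σ'_f = 60.05 + 53 = 113.05 kPa.
σ'_f = 113.05 > σ'_p = 64.3 kPa, so the stress path crosses the preconsolidation pressure — recompression up to σ'_p, then virgin compression beyond:
S_c = H/(1+e₀)·[C_r·log₁₀(σ'_p/σ'_0) + C_c·log₁₀(σ'_f/σ'_p)]
    = 6.2/1.65 × [0.075×log₁₀(64.3/60.05) + 0.39×log₁₀(113.05/64.3)]
    = 3.7576 × [0.0022273 + 0.095573] = 0.3675 m

S_c ≈ 367 mm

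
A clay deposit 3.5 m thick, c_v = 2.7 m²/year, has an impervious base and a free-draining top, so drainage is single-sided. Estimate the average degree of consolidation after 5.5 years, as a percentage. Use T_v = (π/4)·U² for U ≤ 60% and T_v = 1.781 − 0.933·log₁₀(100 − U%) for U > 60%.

U ≈ 95.9 %

Drainage path length: H_d = H = 3.5 m (single drainage).
T_v = c_v·t/H_d² = 2.7×5.5/3.5² = 1.2122.
T_v = 1.2122 corresponds to the U > 60% branch:
U = 1 − 10^((1.781 − T_v)/0.933)/100 = 0.9593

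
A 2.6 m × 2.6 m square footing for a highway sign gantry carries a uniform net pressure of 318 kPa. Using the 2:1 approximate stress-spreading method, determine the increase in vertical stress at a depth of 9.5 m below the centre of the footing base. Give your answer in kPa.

By the 2:1 method the load spreads at 1 horizontal : 2 vertical, so at depth z the loaded area has grown by z in each plan dimension:
Δσ = qBL/((B+z)(L+z)) = 318×2.6×2.6/((2.6+9.5)(2.6+9.5)) = 14.683 kPa

Δσ_z ≈ 14.7 kPa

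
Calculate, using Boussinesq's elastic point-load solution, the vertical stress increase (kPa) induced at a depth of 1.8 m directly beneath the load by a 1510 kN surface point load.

Boussinesq vertical stress below a point load on an elastic half-space:
Δσ_z = 3P/(2πz²) · [1 + (r/z)²]^(−5/2)
r/z = 0/1.8 = 0; [1+(r/z)²]^(−5/2) = 1.
Δσ_z = 3×1510/(2π×1.8²) × 1 = 222.52 × 1 = 222.5 kPa

Δσ_z ≈ 223 kPa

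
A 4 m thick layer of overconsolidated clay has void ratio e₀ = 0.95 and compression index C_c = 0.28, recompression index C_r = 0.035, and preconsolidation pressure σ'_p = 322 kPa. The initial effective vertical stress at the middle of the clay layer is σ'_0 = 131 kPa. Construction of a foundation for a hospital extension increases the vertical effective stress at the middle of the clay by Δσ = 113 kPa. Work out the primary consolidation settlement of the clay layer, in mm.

S_c ≈ 19.4 mm

Final effective stress: σ'_f = 131 + 113 = 244 kPa.
σ'_f = 244 ≤ σ'_p = 322 kPa, so the clay remains overconsolidated and only the recompression index applies:
S_c = C_r·H/(1+e₀)·log₁₀(σ'_f/σ'_0) = 0.035×4/1.95×log₁₀(244/131)
    = 0.071795 × 0.27012 = 0.01939 m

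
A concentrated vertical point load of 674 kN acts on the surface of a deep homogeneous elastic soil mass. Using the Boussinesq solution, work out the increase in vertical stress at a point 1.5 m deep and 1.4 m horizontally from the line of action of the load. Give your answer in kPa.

Δσ_z ≈ 29.9 kPa

Boussinesq vertical stress below a point load on an elastic half-space:
Δσ_z = 3P/(2πz²) · [1 + (r/z)²]^(−5/2)
r/z = 1.4/1.5 = 0.93333; [1+(r/z)²]^(−5/2) = 0.20881.
Δσ_z = 3×674/(2π×1.5²) × 0.20881 = 143.03 × 0.20881 = 29.87 kPa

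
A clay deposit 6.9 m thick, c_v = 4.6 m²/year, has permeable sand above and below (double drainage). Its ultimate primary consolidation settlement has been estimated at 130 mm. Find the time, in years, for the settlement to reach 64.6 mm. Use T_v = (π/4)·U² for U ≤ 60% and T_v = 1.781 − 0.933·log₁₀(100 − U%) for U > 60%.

t ≈ 0.502 years

Drainage path length: H_d = H/2 = 3.45 m (double drainage).
U = S(t)/S_ult = 64.6/130 = 0.4969.
U ≤ 60%: T_v = (π/4)·U² = (π/4)×0.49692² = 0.19394.
t = T_v·H_d²/c_v = 0.19394×3.45²/4.6 = 0.5018 years.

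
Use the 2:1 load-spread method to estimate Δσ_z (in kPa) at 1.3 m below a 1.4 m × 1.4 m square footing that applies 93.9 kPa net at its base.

Δσ_z ≈ 25.2 kPa

By the 2:1 method the load spreads at 1 horizontal : 2 vertical, so at depth z the loaded area has grown by z in each plan dimension:
Δσ = qBL/((B+z)(L+z)) = 93.9×1.4×1.4/((1.4+1.3)(1.4+1.3)) = 25.246 kPa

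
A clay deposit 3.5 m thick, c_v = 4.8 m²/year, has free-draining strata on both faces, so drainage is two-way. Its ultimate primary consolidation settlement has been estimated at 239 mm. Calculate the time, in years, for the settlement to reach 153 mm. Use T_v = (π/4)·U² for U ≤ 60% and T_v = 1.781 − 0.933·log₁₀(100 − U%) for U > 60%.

t ≈ 0.21 years

Drainage path length: H_d = H/2 = 1.75 m (double drainage).
U = S(t)/S_ult = 153/239 = 0.6402.
U > 60%: T_v = 1.781 − 0.933·log₁₀(100 − 64.017) = 0.32916.
t = T_v·H_d²/c_v = 0.32916×1.75²/4.8 = 0.21 years.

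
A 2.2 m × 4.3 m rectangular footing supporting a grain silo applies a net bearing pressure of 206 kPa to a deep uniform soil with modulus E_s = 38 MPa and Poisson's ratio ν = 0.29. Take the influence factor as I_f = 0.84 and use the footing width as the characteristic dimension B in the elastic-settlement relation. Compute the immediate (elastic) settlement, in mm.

S_e ≈ 9.18 mm

Immediate (elastic) settlement: S_e = q·B·(1−ν²)/E_s · I_f.
E_s = 38 MPa = 38000 kPa.
S_e = 206 × 2.2 × (1 − 0.29²) / 38000 × 0.84
    = 206 × 2.2 × 0.9159 / 38000 × 0.84
    = 0.009176 m = 9.176 mm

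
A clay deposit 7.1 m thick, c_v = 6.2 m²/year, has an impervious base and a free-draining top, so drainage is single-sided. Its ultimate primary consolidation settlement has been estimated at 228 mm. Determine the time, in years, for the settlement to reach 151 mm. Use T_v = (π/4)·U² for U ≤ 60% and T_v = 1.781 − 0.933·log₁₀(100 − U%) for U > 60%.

Drainage path length: H_d = H = 7.1 m (single drainage).
U = S(t)/S_ult = 151/228 = 0.6623.
U > 60%: T_v = 1.781 − 0.933·log₁₀(100 − 66.228) = 0.35486.
t = T_v·H_d²/c_v = 0.35486×7.1²/6.2 = 2.885 years.

t ≈ 2.89 years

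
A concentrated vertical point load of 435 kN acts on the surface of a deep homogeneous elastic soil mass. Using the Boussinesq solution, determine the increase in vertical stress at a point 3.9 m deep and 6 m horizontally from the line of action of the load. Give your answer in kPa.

Δσ_z ≈ 0.656 kPa

Boussinesq vertical stress below a point load on an elastic half-space:
Δσ_z = 3P/(2πz²) · [1 + (r/z)²]^(−5/2)
r/z = 6/3.9 = 1.5385; [1+(r/z)²]^(−5/2) = 0.048077.
Δσ_z = 3×435/(2π×3.9²) × 0.048077 = 13.655 × 0.048077 = 0.6565 kPa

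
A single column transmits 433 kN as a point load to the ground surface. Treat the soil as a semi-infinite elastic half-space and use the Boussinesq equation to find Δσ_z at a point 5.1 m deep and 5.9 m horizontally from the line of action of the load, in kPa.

Δσ_z ≈ 0.951 kPa

Boussinesq vertical stress below a point load on an elastic half-space:
Δσ_z = 3P/(2πz²) · [1 + (r/z)²]^(−5/2)
r/z = 5.9/5.1 = 1.1569; [1+(r/z)²]^(−5/2) = 0.1196.
Δσ_z = 3×433/(2π×5.1²) × 0.1196 = 7.9486 × 0.1196 = 0.9507 kPa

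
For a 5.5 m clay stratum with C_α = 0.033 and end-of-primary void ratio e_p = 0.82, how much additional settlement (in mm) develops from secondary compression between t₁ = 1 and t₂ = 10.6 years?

Secondary compression: S_s = C_α·H/(1+e_p)·log₁₀(t₂/t₁)
S_s = 0.033×5.5/(1+0.82)×log₁₀(10.6/1)
    = 0.09973 × 1.025 = 0.1022 m

S_s ≈ 102 mm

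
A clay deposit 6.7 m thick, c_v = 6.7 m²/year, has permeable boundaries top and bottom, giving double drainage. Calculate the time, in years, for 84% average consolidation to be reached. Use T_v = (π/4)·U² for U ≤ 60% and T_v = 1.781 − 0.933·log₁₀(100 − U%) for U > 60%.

t ≈ 1.1 years

Drainage path length: H_d = H/2 = 3.35 m (double drainage).
U > 60%: T_v = 1.781 − 0.933·log₁₀(100 − 84) = 0.65756.
t = T_v·H_d²/c_v = 0.65756×3.35²/6.7 = 1.101 years.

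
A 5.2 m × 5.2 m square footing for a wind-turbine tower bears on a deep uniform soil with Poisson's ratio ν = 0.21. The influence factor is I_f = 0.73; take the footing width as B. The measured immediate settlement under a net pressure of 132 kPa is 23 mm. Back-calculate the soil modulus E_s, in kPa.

S_e = q·B·(1−ν²)/E_s · I_f  ⇒  E_s = q·B·(1−ν²)·I_f / S_e.
E_s = 132 × 5.2 × 0.9559 × 0.73 / 0.023 = 20820 kPa

E_s ≈ 20800 kPa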